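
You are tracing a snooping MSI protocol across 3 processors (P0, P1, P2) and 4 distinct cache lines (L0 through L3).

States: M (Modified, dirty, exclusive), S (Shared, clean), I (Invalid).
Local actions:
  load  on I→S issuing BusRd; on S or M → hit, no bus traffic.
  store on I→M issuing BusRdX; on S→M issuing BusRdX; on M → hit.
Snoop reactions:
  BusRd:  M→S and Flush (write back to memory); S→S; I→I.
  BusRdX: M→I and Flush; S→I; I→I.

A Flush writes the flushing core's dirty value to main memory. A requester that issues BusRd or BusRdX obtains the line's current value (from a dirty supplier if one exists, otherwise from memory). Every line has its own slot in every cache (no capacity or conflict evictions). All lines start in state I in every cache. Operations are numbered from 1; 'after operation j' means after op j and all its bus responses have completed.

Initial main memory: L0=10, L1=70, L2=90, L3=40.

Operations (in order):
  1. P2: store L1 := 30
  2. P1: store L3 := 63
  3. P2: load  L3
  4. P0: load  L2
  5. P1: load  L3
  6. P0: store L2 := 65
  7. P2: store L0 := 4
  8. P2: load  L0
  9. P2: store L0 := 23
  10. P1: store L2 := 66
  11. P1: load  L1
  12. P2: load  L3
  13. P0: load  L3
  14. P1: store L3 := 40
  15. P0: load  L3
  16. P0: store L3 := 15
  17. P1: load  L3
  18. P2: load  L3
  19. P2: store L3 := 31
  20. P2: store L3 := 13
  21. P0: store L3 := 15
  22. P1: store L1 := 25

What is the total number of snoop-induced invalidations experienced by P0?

invalidations = 3

[1] P2: store L1 := 30 | P0:I, P1:I, P2:M(30) | bus: BusRdX
[2] P1: store L3 := 63 | P0:I, P1:M(63), P2:I | bus: BusRdX
[3] P2: load  L3 | P0:I, P1:S(63), P2:S(63) | bus: BusRd,Flush
[4] P0: load  L2 | P0:S(90), P1:I, P2:I | bus: BusRd
[5] P1: load  L3 | P0:I, P1:S(63), P2:S(63) | bus: none
[6] P0: store L2 := 65 | P0:M(65), P1:I, P2:I | bus: BusRdX
[7] P2: store L0 := 4 | P0:I, P1:I, P2:M(4) | bus: BusRdX
[8] P2: load  L0 | P0:I, P1:I, P2:M(4) | bus: none
[9] P2: store L0 := 23 | P0:I, P1:I, P2:M(23) | bus: none
[10] P1: store L2 := 66 | P0:I, P1:M(66), P2:I | bus: BusRdX,Flush
[11] P1: load  L1 | P0:I, P1:S(30), P2:S(30) | bus: BusRd,Flush
[12] P2: load  L3 | P0:I, P1:S(63), P2:S(63) | bus: none
[13] P0: load  L3 | P0:S(63), P1:S(63), P2:S(63) | bus: BusRd
[14] P1: store L3 := 40 | P0:I, P1:M(40), P2:I | bus: BusRdX
[15] P0: load  L3 | P0:S(40), P1:S(40), P2:I | bus: BusRd,Flush
[16] P0: store L3 := 15 | P0:M(15), P1:I, P2:I | bus: BusRdX
[17] P1: load  L3 | P0:S(15), P1:S(15), P2:I | bus: BusRd,Flush
[18] P2: load  L3 | P0:S(15), P1:S(15), P2:S(15) | bus: BusRd
[19] P2: store L3 := 31 | P0:I, P1:I, P2:M(31) | bus: BusRdX
[20] P2: store L3 := 13 | P0:I, P1:I, P2:M(13) | bus: none
[21] P0: store L3 := 15 | P0:M(15), P1:I, P2:I | bus: BusRdX,Flush
[22] P1: store L1 := 25 | P0:I, P1:M(25), P2:I | bus: BusRdX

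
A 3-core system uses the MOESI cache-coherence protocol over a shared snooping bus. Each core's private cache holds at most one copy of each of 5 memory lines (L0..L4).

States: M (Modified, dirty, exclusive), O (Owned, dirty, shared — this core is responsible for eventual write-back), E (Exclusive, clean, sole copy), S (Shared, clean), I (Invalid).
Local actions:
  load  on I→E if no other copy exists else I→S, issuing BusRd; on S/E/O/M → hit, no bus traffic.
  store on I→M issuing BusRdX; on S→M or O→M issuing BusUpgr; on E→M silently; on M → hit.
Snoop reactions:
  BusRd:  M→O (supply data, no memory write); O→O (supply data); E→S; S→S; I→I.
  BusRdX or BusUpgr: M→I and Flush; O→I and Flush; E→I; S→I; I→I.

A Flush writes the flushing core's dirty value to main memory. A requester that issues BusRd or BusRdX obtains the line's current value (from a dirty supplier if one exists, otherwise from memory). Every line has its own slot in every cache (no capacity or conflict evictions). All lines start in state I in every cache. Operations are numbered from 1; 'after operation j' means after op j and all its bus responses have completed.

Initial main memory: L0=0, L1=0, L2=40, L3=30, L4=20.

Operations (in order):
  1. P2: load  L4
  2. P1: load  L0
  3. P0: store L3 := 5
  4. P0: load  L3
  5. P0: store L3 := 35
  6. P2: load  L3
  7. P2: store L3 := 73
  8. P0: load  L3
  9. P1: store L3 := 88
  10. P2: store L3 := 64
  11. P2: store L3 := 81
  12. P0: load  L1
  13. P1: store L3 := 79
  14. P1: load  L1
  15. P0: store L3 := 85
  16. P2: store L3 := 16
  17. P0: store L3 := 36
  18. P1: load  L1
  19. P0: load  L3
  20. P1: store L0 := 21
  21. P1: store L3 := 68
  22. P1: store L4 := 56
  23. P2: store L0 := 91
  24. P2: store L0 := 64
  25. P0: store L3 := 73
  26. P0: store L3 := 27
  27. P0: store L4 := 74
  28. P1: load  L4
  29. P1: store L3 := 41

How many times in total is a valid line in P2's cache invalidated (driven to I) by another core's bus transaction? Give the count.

[1] P2: load  L4 | P0:I, P1:I, P2:E(20) | bus: BusRd
[2] P1: load  L0 | P0:I, P1:E(0), P2:I | bus: BusRd
[3] P0: store L3 := 5 | P0:M(5), P1:I, P2:I | bus: BusRdX
[4] P0: load  L3 | P0:M(5), P1:I, P2:I | bus: none
[5] P0: store L3 := 35 | P0:M(35), P1:I, P2:I | bus: none
[6] P2: load  L3 | P0:O(35), P1:I, P2:S(35) | bus: BusRd
[7] P2: store L3 := 73 | P0:I, P1:I, P2:M(73) | bus: BusUpgr,Flush
[8] P0: load  L3 | P0:S(73), P1:I, P2:O(73) | bus: BusRd
[9] P1: store L3 := 88 | P0:I, P1:M(88), P2:I | bus: BusRdX,Flush
[10] P2: store L3 := 64 | P0:I, P1:I, P2:M(64) | bus: BusRdX,Flush
[11] P2: store L3 := 81 | P0:I, P1:I, P2:M(81) | bus: none
[12] P0: load  L1 | P0:E(0), P1:I, P2:I | bus: BusRd
[13] P1: store L3 := 79 | P0:I, P1:M(79), P2:I | bus: BusRdX,Flush
[14] P1: load  L1 | P0:S(0), P1:S(0), P2:I | bus: BusRd
[15] P0: store L3 := 85 | P0:M(85), P1:I, P2:I | bus: BusRdX,Flush
[16] P2: store L3 := 16 | P0:I, P1:I, P2:M(16) | bus: BusRdX,Flush
[17] P0: store L3 := 36 | P0:M(36), P1:I, P2:I | bus: BusRdX,Flush
[18] P1: load  L1 | P0:S(0), P1:S(0), P2:I | bus: none
[19] P0: load  L3 | P0:M(36), P1:I, P2:I | bus: none
[20] P1: store L0 := 21 | P0:I, P1:M(21), P2:I | bus: none
[21] P1: store L3 := 68 | P0:I, P1:M(68), P2:I | bus: BusRdX,Flush
[22] P1: store L4 := 56 | P0:I, P1:M(56), P2:I | bus: BusRdX
[23] P2: store L0 := 91 | P0:I, P1:I, P2:M(91) | bus: BusRdX,Flush
[24] P2: store L0 := 64 | P0:I, P1:I, P2:M(64) | bus: none
[25] P0: store L3 := 73 | P0:M(73), P1:I, P2:I | bus: BusRdX,Flush
[26] P0: store L3 := 27 | P0:M(27), P1:I, P2:I | bus: none
[27] P0: store L4 := 74 | P0:M(74), P1:I, P2:I | bus: BusRdX,Flush
[28] P1: load  L4 | P0:O(74), P1:S(74), P2:I | bus: BusRd
[29] P1: store L3 := 41 | P0:I, P1:M(41), P2:I | bus: BusRdX,Flush

invalidations = 4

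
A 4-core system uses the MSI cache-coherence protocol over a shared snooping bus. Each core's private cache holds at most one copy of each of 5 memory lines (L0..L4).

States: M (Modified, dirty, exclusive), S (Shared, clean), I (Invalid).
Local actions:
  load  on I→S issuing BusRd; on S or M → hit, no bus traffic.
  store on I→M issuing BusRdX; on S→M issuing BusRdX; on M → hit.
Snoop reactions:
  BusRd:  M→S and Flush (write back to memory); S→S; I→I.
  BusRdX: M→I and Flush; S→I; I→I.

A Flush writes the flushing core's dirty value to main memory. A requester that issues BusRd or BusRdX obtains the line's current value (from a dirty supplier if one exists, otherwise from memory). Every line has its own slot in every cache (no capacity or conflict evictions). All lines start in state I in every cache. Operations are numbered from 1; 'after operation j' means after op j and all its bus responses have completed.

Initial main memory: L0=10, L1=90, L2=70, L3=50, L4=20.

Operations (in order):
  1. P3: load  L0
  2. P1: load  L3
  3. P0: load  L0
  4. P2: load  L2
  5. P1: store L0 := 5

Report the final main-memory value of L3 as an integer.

memory[L3] = 50

step 1: P3: load  L0  ⟶  IIIS  (L0)  txn=BusRd  M[L0]=10
step 2: P1: load  L3  ⟶  ISII  (L3)  txn=BusRd  M[L3]=50
step 3: P0: load  L0  ⟶  SIIS  (L0)  txn=BusRd  M[L0]=10
step 4: P2: load  L2  ⟶  IISI  (L2)  txn=BusRd  M[L2]=70
step 5: P1: store L0 := 5  ⟶  IMII  (L0)  txn=BusRdX  M[L0]=10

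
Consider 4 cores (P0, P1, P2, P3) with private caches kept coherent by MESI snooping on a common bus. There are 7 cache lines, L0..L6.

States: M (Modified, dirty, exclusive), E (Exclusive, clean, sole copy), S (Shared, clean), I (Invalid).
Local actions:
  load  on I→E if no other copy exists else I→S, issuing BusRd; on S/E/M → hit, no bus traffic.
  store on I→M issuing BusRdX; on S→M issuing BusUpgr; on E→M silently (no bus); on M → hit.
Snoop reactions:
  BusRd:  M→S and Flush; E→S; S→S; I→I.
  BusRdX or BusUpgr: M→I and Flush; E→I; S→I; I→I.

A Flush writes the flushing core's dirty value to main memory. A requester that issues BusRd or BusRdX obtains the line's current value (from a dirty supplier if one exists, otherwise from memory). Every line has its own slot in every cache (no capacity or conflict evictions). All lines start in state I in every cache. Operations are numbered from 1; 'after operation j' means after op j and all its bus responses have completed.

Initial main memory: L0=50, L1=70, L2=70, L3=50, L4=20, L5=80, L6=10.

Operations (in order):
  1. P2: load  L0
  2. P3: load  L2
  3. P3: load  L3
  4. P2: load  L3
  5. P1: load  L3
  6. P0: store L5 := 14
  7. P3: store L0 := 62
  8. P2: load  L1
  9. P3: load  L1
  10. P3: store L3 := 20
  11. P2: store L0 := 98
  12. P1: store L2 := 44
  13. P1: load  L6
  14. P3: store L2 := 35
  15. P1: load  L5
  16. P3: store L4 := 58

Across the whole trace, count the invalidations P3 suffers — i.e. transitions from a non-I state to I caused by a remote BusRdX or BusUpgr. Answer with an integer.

1. P2: load  L0  bus=[BusRd]  L0: P0=I P1=I P2=E P3=I  mem[L0]=50
2. P3: load  L2  bus=[BusRd]  L2: P0=I P1=I P2=I P3=E  mem[L2]=70
3. P3: load  L3  bus=[BusRd]  L3: P0=I P1=I P2=I P3=E  mem[L3]=50
4. P2: load  L3  bus=[BusRd]  L3: P0=I P1=I P2=S P3=S  mem[L3]=50
5. P1: load  L3  bus=[BusRd]  L3: P0=I P1=S P2=S P3=S  mem[L3]=50
6. P0: store L5 := 14  bus=[BusRdX]  L5: P0=M P1=I P2=I P3=I  mem[L5]=80
7. P3: store L0 := 62  bus=[BusRdX]  L0: P0=I P1=I P2=I P3=M  mem[L0]=50
8. P2: load  L1  bus=[BusRd]  L1: P0=I P1=I P2=E P3=I  mem[L1]=70
9. P3: load  L1  bus=[BusRd]  L1: P0=I P1=I P2=S P3=S  mem[L1]=70
10. P3: store L3 := 20  bus=[BusUpgr]  L3: P0=I P1=I P2=I P3=M  mem[L3]=50
11. P2: store L0 := 98  bus=[BusRdX,Flush]  L0: P0=I P1=I P2=M P3=I  mem[L0]=62
12. P1: store L2 := 44  bus=[BusRdX]  L2: P0=I P1=M P2=I P3=I  mem[L2]=70
13. P1: load  L6  bus=[BusRd]  L6: P0=I P1=E P2=I P3=I  mem[L6]=10
14. P3: store L2 := 35  bus=[BusRdX,Flush]  L2: P0=I P1=I P2=I P3=M  mem[L2]=44
15. P1: load  L5  bus=[BusRd,Flush]  L5: P0=S P1=S P2=I P3=I  mem[L5]=14
16. P3: store L4 := 58  bus=[BusRdX]  L4: P0=I P1=I P2=I P3=M  mem[L4]=20

invalidations = 2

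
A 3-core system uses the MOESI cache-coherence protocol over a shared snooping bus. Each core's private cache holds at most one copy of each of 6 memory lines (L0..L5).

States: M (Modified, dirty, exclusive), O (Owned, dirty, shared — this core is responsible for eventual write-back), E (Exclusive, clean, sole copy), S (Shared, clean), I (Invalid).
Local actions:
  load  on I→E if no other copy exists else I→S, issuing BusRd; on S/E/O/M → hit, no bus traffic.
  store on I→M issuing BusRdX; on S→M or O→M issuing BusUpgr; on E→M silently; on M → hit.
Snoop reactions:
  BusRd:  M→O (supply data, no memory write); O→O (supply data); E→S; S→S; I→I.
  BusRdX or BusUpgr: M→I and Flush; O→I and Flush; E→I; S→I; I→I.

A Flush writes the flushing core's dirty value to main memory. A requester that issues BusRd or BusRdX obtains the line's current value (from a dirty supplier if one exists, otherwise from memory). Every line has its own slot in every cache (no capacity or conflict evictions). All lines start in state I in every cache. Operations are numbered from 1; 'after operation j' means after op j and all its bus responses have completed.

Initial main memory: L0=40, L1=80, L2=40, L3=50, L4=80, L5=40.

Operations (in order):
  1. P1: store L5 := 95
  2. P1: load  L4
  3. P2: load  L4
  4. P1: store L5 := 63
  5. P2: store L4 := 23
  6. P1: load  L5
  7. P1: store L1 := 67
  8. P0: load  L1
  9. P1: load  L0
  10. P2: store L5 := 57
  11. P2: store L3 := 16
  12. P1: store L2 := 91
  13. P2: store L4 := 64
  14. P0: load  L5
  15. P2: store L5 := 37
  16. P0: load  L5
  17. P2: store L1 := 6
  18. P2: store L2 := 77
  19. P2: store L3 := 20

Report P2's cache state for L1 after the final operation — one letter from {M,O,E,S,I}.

state = M

  op1 P1: store L5 := 95 → I/M/I on L5; bus BusRdX; mem=40
  op2 P1: load  L4 → I/E/I on L4; bus BusRd; mem=80
  op3 P2: load  L4 → I/S/S on L4; bus BusRd; mem=80
  op4 P1: store L5 := 63 → I/M/I on L5; bus (none); mem=40
  op5 P2: store L4 := 23 → I/I/M on L4; bus BusUpgr; mem=80
  op6 P1: load  L5 → I/M/I on L5; bus (none); mem=40
  op7 P1: store L1 := 67 → I/M/I on L1; bus BusRdX; mem=80
  op8 P0: load  L1 → S/O/I on L1; bus BusRd; mem=80
  op9 P1: load  L0 → I/E/I on L0; bus BusRd; mem=40
  op10 P2: store L5 := 57 → I/I/M on L5; bus BusRdX Flush; mem=63
  op11 P2: store L3 := 16 → I/I/M on L3; bus BusRdX; mem=50
  op12 P1: store L2 := 91 → I/M/I on L2; bus BusRdX; mem=40
  op13 P2: store L4 := 64 → I/I/M on L4; bus (none); mem=80
  op14 P0: load  L5 → S/I/O on L5; bus BusRd; mem=63
  op15 P2: store L5 := 37 → I/I/M on L5; bus BusUpgr; mem=63
  op16 P0: load  L5 → S/I/O on L5; bus BusRd; mem=63
  op17 P2: store L1 := 6 → I/I/M on L1; bus BusRdX Flush; mem=67
  op18 P2: store L2 := 77 → I/I/M on L2; bus BusRdX Flush; mem=91
  op19 P2: store L3 := 20 → I/I/M on L3; bus (none); mem=50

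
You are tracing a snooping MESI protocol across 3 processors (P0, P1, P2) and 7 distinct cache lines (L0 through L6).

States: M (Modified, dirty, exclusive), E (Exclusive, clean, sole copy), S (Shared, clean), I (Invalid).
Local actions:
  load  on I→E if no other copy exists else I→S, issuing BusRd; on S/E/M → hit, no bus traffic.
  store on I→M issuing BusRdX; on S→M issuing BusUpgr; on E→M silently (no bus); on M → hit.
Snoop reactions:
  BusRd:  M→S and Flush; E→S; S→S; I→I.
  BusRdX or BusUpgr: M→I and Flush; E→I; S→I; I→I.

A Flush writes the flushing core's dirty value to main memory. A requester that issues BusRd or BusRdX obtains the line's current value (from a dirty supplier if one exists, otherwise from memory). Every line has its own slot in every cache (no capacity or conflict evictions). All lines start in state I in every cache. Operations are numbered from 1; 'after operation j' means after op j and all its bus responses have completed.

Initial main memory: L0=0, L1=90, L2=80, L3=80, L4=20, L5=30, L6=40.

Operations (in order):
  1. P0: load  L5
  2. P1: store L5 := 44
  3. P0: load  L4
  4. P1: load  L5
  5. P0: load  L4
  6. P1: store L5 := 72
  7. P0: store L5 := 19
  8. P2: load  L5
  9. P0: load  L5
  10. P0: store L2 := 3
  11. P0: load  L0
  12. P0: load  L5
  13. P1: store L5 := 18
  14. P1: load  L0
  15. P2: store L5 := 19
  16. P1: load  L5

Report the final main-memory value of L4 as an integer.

step 1: P0: load  L5  ⟶  EII  (L5)  txn=BusRd  M[L5]=30
step 2: P1: store L5 := 44  ⟶  IMI  (L5)  txn=BusRdX  M[L5]=30
step 3: P0: load  L4  ⟶  EII  (L4)  txn=BusRd  M[L4]=20
step 4: P1: load  L5  ⟶  IMI  (L5)  txn=∅  M[L5]=30
step 5: P0: load  L4  ⟶  EII  (L4)  txn=∅  M[L4]=20
step 6: P1: store L5 := 72  ⟶  IMI  (L5)  txn=∅  M[L5]=30
step 7: P0: store L5 := 19  ⟶  MII  (L5)  txn=BusRdX+Flush  M[L5]=72
step 8: P2: load  L5  ⟶  SIS  (L5)  txn=BusRd+Flush  M[L5]=19
step 9: P0: load  L5  ⟶  SIS  (L5)  txn=∅  M[L5]=19
step 10: P0: store L2 := 3  ⟶  MII  (L2)  txn=BusRdX  M[L2]=80
step 11: P0: load  L0  ⟶  EII  (L0)  txn=BusRd  M[L0]=0
step 12: P0: load  L5  ⟶  SIS  (L5)  txn=∅  M[L5]=19
step 13: P1: store L5 := 18  ⟶  IMI  (L5)  txn=BusRdX  M[L5]=19
step 14: P1: load  L0  ⟶  SSI  (L0)  txn=BusRd  M[L0]=0
step 15: P2: store L5 := 19  ⟶  IIM  (L5)  txn=BusRdX+Flush  M[L5]=18
step 16: P1: load  L5  ⟶  ISS  (L5)  txn=BusRd+Flush  M[L5]=19

memory[L4] = 20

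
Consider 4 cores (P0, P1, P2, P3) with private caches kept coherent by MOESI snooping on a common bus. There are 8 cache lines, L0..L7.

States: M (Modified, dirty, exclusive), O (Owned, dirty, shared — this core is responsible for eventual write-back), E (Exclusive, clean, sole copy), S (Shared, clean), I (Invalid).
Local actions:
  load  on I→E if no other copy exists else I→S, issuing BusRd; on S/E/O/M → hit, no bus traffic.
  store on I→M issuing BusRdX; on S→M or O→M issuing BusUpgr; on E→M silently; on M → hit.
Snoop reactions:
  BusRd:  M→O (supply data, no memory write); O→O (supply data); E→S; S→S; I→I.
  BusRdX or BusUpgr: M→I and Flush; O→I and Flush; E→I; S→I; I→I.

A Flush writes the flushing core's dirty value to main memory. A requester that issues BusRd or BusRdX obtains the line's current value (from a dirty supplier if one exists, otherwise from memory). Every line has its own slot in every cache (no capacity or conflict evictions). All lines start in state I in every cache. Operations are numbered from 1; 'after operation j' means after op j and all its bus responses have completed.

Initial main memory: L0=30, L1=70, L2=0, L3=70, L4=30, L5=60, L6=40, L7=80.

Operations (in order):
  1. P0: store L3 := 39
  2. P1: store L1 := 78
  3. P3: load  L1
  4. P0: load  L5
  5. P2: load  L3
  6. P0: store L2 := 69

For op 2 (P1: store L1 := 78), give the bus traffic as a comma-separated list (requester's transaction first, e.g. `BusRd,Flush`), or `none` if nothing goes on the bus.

bus = BusRdX

  op1 P0: store L3 := 39 → M/I/I/I on L3; bus BusRdX; mem=70
  op2 P1: store L1 := 78 → I/M/I/I on L1; bus BusRdX; mem=70
  op3 P3: load  L1 → I/O/I/S on L1; bus BusRd; mem=70
  op4 P0: load  L5 → E/I/I/I on L5; bus BusRd; mem=60
  op5 P2: load  L3 → O/I/S/I on L3; bus BusRd; mem=70
  op6 P0: store L2 := 69 → M/I/I/I on L2; bus BusRdX; mem=0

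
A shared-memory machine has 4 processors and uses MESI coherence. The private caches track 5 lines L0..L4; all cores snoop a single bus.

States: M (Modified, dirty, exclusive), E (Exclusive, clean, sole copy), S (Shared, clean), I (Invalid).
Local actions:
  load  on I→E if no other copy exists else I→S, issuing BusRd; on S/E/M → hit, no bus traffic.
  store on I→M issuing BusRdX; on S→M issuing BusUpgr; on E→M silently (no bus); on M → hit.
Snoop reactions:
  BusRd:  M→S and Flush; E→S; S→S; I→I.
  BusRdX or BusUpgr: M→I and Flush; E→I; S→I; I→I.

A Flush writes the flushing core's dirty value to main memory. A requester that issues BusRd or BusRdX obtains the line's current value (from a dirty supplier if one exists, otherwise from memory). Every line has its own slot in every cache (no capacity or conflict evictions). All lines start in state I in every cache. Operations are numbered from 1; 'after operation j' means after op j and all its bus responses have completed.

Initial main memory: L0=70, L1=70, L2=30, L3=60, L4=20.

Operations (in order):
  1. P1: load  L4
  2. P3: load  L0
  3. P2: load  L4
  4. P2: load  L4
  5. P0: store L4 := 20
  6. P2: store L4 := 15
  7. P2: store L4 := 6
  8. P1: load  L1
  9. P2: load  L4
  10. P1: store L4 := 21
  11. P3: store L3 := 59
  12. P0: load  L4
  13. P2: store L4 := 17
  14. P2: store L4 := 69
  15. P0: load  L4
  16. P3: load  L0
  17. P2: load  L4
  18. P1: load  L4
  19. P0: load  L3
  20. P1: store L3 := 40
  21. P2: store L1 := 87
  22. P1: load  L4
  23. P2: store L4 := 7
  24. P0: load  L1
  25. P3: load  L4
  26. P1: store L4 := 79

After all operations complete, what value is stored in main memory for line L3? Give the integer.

memory[L3] = 59

step 1: P1: load  L4  ⟶  IEII  (L4)  txn=BusRd  M[L4]=20
step 2: P3: load  L0  ⟶  IIIE  (L0)  txn=BusRd  M[L0]=70
step 3: P2: load  L4  ⟶  ISSI  (L4)  txn=BusRd  M[L4]=20
step 4: P2: load  L4  ⟶  ISSI  (L4)  txn=∅  M[L4]=20
step 5: P0: store L4 := 20  ⟶  MIII  (L4)  txn=BusRdX  M[L4]=20
step 6: P2: store L4 := 15  ⟶  IIMI  (L4)  txn=BusRdX+Flush  M[L4]=20
step 7: P2: store L4 := 6  ⟶  IIMI  (L4)  txn=∅  M[L4]=20
step 8: P1: load  L1  ⟶  IEII  (L1)  txn=BusRd  M[L1]=70
step 9: P2: load  L4  ⟶  IIMI  (L4)  txn=∅  M[L4]=20
step 10: P1: store L4 := 21  ⟶  IMII  (L4)  txn=BusRdX+Flush  M[L4]=6
step 11: P3: store L3 := 59  ⟶  IIIM  (L3)  txn=BusRdX  M[L3]=60
step 12: P0: load  L4  ⟶  SSII  (L4)  txn=BusRd+Flush  M[L4]=21
step 13: P2: store L4 := 17  ⟶  IIMI  (L4)  txn=BusRdX  M[L4]=21
step 14: P2: store L4 := 69  ⟶  IIMI  (L4)  txn=∅  M[L4]=21
step 15: P0: load  L4  ⟶  SISI  (L4)  txn=BusRd+Flush  M[L4]=69
step 16: P3: load  L0  ⟶  IIIE  (L0)  txn=∅  M[L0]=70
step 17: P2: load  L4  ⟶  SISI  (L4)  txn=∅  M[L4]=69
step 18: P1: load  L4  ⟶  SSSI  (L4)  txn=BusRd  M[L4]=69
step 19: P0: load  L3  ⟶  SIIS  (L3)  txn=BusRd+Flush  M[L3]=59
step 20: P1: store L3 := 40  ⟶  IMII  (L3)  txn=BusRdX  M[L3]=59
step 21: P2: store L1 := 87  ⟶  IIMI  (L1)  txn=BusRdX  M[L1]=70
step 22: P1: load  L4  ⟶  SSSI  (L4)  txn=∅  M[L4]=69
step 23: P2: store L4 := 7  ⟶  IIMI  (L4)  txn=BusUpgr  M[L4]=69
step 24: P0: load  L1  ⟶  SISI  (L1)  txn=BusRd+Flush  M[L1]=87
step 25: P3: load  L4  ⟶  IISS  (L4)  txn=BusRd+Flush  M[L4]=7
step 26: P1: store L4 := 79  ⟶  IMII  (L4)  txn=BusRdX  M[L4]=7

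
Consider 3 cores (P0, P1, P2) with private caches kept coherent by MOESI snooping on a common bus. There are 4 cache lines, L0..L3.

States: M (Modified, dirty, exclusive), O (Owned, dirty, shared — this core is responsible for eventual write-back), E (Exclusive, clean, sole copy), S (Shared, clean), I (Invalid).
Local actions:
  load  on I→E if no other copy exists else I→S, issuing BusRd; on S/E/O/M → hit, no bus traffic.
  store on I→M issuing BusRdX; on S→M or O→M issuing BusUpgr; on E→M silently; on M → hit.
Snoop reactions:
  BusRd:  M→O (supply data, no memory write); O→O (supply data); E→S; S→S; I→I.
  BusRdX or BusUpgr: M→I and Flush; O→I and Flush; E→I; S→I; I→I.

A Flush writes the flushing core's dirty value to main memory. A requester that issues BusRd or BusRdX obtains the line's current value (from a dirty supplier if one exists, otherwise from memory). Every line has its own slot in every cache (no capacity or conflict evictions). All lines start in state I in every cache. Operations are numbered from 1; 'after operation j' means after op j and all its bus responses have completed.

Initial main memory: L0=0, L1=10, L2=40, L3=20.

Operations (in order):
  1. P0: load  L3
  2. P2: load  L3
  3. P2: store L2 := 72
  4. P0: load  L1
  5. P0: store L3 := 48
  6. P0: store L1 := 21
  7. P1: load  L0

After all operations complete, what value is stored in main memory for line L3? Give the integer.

memory[L3] = 20

  op1 P0: load  L3 → E/I/I on L3; bus BusRd; mem=20
  op2 P2: load  L3 → S/I/S on L3; bus BusRd; mem=20
  op3 P2: store L2 := 72 → I/I/M on L2; bus BusRdX; mem=40
  op4 P0: load  L1 → E/I/I on L1; bus BusRd; mem=10
  op5 P0: store L3 := 48 → M/I/I on L3; bus BusUpgr; mem=20
  op6 P0: store L1 := 21 → M/I/I on L1; bus (none); mem=10
  op7 P1: load  L0 → I/E/I on L0; bus BusRd; mem=0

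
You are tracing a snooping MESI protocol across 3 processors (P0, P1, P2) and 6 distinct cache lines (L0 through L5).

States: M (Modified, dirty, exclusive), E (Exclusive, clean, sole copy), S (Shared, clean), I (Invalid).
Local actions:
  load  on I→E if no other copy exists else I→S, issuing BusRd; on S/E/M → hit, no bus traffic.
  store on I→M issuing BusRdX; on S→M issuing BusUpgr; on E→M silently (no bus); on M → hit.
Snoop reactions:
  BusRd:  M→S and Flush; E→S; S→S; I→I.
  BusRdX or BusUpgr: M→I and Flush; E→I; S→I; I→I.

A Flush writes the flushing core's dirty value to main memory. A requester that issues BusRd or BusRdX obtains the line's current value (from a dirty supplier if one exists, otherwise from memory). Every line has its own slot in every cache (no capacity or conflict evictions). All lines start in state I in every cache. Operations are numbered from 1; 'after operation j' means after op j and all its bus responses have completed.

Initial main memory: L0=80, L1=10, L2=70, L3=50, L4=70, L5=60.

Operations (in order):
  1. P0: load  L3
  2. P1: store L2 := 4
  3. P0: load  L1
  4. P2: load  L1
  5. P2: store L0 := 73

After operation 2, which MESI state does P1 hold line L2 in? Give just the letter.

state = M

1. P0: load  L3  bus=[BusRd]  L3: P0=E P1=I P2=I  mem[L3]=50
2. P1: store L2 := 4  bus=[BusRdX]  L2: P0=I P1=M P2=I  mem[L2]=70
3. P0: load  L1  bus=[BusRd]  L1: P0=E P1=I P2=I  mem[L1]=10
4. P2: load  L1  bus=[BusRd]  L1: P0=S P1=I P2=S  mem[L1]=10
5. P2: store L0 := 73  bus=[BusRdX]  L0: P0=I P1=I P2=M  mem[L0]=80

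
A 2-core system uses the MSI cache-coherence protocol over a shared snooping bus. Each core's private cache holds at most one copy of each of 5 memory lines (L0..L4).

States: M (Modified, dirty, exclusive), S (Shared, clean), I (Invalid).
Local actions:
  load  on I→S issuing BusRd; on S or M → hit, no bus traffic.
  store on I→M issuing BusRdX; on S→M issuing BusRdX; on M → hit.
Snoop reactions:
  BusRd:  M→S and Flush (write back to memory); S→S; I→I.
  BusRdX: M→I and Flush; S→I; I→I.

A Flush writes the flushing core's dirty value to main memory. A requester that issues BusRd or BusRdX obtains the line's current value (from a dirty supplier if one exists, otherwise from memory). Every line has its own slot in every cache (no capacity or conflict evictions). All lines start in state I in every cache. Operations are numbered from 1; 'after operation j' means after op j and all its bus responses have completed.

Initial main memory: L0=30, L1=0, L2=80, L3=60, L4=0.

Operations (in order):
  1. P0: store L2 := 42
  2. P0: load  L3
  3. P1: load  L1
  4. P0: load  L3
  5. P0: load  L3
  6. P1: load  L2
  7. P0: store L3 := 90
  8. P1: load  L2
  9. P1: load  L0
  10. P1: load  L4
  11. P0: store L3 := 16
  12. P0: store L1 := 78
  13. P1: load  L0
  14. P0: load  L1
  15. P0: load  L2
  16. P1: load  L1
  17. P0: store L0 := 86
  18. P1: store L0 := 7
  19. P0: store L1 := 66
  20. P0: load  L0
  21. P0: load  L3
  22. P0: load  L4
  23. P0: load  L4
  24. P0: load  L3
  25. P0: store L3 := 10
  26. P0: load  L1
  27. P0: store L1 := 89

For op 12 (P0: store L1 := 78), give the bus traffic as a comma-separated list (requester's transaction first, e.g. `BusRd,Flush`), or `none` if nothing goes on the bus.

[1] P0: store L2 := 42 | P0:M(42), P1:I | bus: BusRdX
[2] P0: load  L3 | P0:S(60), P1:I | bus: BusRd
[3] P1: load  L1 | P0:I, P1:S(0) | bus: BusRd
[4] P0: load  L3 | P0:S(60), P1:I | bus: none
[5] P0: load  L3 | P0:S(60), P1:I | bus: none
[6] P1: load  L2 | P0:S(42), P1:S(42) | bus: BusRd,Flush
[7] P0: store L3 := 90 | P0:M(90), P1:I | bus: BusRdX
[8] P1: load  L2 | P0:S(42), P1:S(42) | bus: none
[9] P1: load  L0 | P0:I, P1:S(30) | bus: BusRd
[10] P1: load  L4 | P0:I, P1:S(0) | bus: BusRd
[11] P0: store L3 := 16 | P0:M(16), P1:I | bus: none
[12] P0: store L1 := 78 | P0:M(78), P1:I | bus: BusRdX
[13] P1: load  L0 | P0:I, P1:S(30) | bus: none
[14] P0: load  L1 | P0:M(78), P1:I | bus: none
[15] P0: load  L2 | P0:S(42), P1:S(42) | bus: none
[16] P1: load  L1 | P0:S(78), P1:S(78) | bus: BusRd,Flush
[17] P0: store L0 := 86 | P0:M(86), P1:I | bus: BusRdX
[18] P1: store L0 := 7 | P0:I, P1:M(7) | bus: BusRdX,Flush
[19] P0: store L1 := 66 | P0:M(66), P1:I | bus: BusRdX
[20] P0: load  L0 | P0:S(7), P1:S(7) | bus: BusRd,Flush
[21] P0: load  L3 | P0:M(16), P1:I | bus: none
[22] P0: load  L4 | P0:S(0), P1:S(0) | bus: BusRd
[23] P0: load  L4 | P0:S(0), P1:S(0) | bus: none
[24] P0: load  L3 | P0:M(16), P1:I | bus: none
[25] P0: store L3 := 10 | P0:M(10), P1:I | bus: none
[26] P0: load  L1 | P0:M(66), P1:I | bus: none
[27] P0: store L1 := 89 | P0:M(89), P1:I | bus: none

bus = BusRdX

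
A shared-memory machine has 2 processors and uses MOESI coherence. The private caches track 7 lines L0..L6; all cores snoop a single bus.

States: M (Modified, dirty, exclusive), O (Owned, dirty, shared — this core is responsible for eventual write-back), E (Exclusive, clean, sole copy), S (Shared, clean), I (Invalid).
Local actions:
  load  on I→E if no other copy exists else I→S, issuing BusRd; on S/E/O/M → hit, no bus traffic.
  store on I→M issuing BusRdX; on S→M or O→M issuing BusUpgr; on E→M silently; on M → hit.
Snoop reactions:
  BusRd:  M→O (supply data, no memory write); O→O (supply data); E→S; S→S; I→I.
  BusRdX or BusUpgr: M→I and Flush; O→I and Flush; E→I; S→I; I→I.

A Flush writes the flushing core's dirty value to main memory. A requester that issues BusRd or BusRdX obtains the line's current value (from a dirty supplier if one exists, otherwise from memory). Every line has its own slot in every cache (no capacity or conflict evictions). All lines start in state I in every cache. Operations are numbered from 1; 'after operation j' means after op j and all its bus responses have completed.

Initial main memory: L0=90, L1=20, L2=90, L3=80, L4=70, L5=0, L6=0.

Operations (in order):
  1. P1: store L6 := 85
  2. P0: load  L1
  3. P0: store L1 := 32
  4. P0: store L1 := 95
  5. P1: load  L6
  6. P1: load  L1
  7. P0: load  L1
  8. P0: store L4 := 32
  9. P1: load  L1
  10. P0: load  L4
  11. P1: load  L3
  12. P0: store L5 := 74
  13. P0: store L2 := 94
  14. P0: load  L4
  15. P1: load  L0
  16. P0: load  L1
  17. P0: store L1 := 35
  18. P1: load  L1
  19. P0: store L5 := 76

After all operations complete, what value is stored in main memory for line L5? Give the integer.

memory[L5] = 0

step 1: P1: store L6 := 85  ⟶  IM  (L6)  txn=BusRdX  M[L6]=0
step 2: P0: load  L1  ⟶  EI  (L1)  txn=BusRd  M[L1]=20
step 3: P0: store L1 := 32  ⟶  MI  (L1)  txn=∅  M[L1]=20
step 4: P0: store L1 := 95  ⟶  MI  (L1)  txn=∅  M[L1]=20
step 5: P1: load  L6  ⟶  IM  (L6)  txn=∅  M[L6]=0
step 6: P1: load  L1  ⟶  OS  (L1)  txn=BusRd  M[L1]=20
step 7: P0: load  L1  ⟶  OS  (L1)  txn=∅  M[L1]=20
step 8: P0: store L4 := 32  ⟶  MI  (L4)  txn=BusRdX  M[L4]=70
step 9: P1: load  L1  ⟶  OS  (L1)  txn=∅  M[L1]=20
step 10: P0: load  L4  ⟶  MI  (L4)  txn=∅  M[L4]=70
step 11: P1: load  L3  ⟶  IE  (L3)  txn=BusRd  M[L3]=80
step 12: P0: store L5 := 74  ⟶  MI  (L5)  txn=BusRdX  M[L5]=0
step 13: P0: store L2 := 94  ⟶  MI  (L2)  txn=BusRdX  M[L2]=90
step 14: P0: load  L4  ⟶  MI  (L4)  txn=∅  M[L4]=70
step 15: P1: load  L0  ⟶  IE  (L0)  txn=BusRd  M[L0]=90
step 16: P0: load  L1  ⟶  OS  (L1)  txn=∅  M[L1]=20
step 17: P0: store L1 := 35  ⟶  MI  (L1)  txn=BusUpgr  M[L1]=20
step 18: P1: load  L1  ⟶  OS  (L1)  txn=BusRd  M[L1]=20
step 19: P0: store L5 := 76  ⟶  MI  (L5)  txn=∅  M[L5]=0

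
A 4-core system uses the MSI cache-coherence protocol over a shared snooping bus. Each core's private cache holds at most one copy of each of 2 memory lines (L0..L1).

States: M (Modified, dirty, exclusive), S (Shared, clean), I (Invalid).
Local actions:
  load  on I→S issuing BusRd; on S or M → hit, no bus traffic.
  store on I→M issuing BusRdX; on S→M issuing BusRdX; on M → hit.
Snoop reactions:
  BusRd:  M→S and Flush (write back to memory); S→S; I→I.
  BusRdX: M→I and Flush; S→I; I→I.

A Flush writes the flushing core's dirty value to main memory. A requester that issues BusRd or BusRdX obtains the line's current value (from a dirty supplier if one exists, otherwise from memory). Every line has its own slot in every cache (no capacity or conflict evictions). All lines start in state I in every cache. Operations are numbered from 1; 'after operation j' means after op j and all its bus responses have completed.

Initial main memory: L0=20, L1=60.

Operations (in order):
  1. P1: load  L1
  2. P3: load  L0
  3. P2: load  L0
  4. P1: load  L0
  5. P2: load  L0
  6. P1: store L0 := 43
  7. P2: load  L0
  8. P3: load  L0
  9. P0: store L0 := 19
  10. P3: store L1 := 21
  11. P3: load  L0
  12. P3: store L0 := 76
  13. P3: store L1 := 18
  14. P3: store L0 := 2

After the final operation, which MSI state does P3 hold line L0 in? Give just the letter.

state = M

step 1: P1: load  L1  ⟶  ISII  (L1)  txn=BusRd  M[L1]=60
step 2: P3: load  L0  ⟶  IIIS  (L0)  txn=BusRd  M[L0]=20
step 3: P2: load  L0  ⟶  IISS  (L0)  txn=BusRd  M[L0]=20
step 4: P1: load  L0  ⟶  ISSS  (L0)  txn=BusRd  M[L0]=20
step 5: P2: load  L0  ⟶  ISSS  (L0)  txn=∅  M[L0]=20
step 6: P1: store L0 := 43  ⟶  IMII  (L0)  txn=BusRdX  M[L0]=20
step 7: P2: load  L0  ⟶  ISSI  (L0)  txn=BusRd+Flush  M[L0]=43
step 8: P3: load  L0  ⟶  ISSS  (L0)  txn=BusRd  M[L0]=43
step 9: P0: store L0 := 19  ⟶  MIII  (L0)  txn=BusRdX  M[L0]=43
step 10: P3: store L1 := 21  ⟶  IIIM  (L1)  txn=BusRdX  M[L1]=60
step 11: P3: load  L0  ⟶  SIIS  (L0)  txn=BusRd+Flush  M[L0]=19
step 12: P3: store L0 := 76  ⟶  IIIM  (L0)  txn=BusRdX  M[L0]=19
step 13: P3: store L1 := 18  ⟶  IIIM  (L1)  txn=∅  M[L1]=60
step 14: P3: store L0 := 2  ⟶  IIIM  (L0)  txn=∅  M[L0]=19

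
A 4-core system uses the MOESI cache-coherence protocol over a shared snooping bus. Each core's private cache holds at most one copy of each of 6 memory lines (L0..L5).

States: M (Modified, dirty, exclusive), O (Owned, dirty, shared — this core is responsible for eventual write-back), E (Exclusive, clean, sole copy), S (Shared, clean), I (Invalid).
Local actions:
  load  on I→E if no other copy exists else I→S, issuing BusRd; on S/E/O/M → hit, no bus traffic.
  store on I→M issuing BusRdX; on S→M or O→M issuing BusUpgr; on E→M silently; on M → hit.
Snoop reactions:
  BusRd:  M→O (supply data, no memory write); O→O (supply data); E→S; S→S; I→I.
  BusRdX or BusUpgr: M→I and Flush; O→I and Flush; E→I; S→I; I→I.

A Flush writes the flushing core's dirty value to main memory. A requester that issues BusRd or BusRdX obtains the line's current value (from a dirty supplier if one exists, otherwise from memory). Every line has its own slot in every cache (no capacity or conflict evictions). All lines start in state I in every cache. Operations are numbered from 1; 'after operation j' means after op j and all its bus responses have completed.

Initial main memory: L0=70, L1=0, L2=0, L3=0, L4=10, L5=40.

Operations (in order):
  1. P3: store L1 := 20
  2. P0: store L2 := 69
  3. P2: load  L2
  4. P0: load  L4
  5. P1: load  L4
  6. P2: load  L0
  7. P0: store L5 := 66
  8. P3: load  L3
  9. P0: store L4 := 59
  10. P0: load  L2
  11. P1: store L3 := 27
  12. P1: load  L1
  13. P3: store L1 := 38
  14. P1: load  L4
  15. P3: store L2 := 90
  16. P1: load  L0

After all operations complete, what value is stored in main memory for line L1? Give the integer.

memory[L1] = 0

  op1 P3: store L1 := 20 → I/I/I/M on L1; bus BusRdX; mem=0
  op2 P0: store L2 := 69 → M/I/I/I on L2; bus BusRdX; mem=0
  op3 P2: load  L2 → O/I/S/I on L2; bus BusRd; mem=0
  op4 P0: load  L4 → E/I/I/I on L4; bus BusRd; mem=10
  op5 P1: load  L4 → S/S/I/I on L4; bus BusRd; mem=10
  op6 P2: load  L0 → I/I/E/I on L0; bus BusRd; mem=70
  op7 P0: store L5 := 66 → M/I/I/I on L5; bus BusRdX; mem=40
  op8 P3: load  L3 → I/I/I/E on L3; bus BusRd; mem=0
  op9 P0: store L4 := 59 → M/I/I/I on L4; bus BusUpgr; mem=10
  op10 P0: load  L2 → O/I/S/I on L2; bus (none); mem=0
  op11 P1: store L3 := 27 → I/M/I/I on L3; bus BusRdX; mem=0
  op12 P1: load  L1 → I/S/I/O on L1; bus BusRd; mem=0
  op13 P3: store L1 := 38 → I/I/I/M on L1; bus BusUpgr; mem=0
  op14 P1: load  L4 → O/S/I/I on L4; bus BusRd; mem=10
  op15 P3: store L2 := 90 → I/I/I/M on L2; bus BusRdX Flush; mem=69
  op16 P1: load  L0 → I/S/S/I on L0; bus BusRd; mem=70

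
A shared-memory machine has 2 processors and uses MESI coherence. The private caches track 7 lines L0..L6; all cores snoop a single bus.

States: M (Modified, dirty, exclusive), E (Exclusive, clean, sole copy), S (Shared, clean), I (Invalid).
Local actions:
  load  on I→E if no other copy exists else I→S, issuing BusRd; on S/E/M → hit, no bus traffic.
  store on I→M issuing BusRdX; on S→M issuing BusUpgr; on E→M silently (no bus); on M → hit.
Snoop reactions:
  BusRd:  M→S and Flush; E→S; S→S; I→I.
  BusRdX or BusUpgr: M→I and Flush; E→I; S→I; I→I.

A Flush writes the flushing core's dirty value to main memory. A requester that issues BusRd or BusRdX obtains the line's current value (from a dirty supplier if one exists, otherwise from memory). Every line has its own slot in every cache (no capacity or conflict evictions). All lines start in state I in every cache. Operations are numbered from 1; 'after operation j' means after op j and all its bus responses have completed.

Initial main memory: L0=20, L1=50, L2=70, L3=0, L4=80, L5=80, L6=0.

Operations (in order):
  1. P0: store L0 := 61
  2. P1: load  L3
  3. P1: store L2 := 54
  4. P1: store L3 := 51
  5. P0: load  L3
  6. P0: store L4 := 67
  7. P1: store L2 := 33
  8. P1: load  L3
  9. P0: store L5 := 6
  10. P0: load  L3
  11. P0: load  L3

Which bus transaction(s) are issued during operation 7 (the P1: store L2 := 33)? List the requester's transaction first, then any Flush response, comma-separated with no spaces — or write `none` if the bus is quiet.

bus = none

[1] P0: store L0 := 61 | P0:M(61), P1:I | bus: BusRdX
[2] P1: load  L3 | P0:I, P1:E(0) | bus: BusRd
[3] P1: store L2 := 54 | P0:I, P1:M(54) | bus: BusRdX
[4] P1: store L3 := 51 | P0:I, P1:M(51) | bus: none
[5] P0: load  L3 | P0:S(51), P1:S(51) | bus: BusRd,Flush
[6] P0: store L4 := 67 | P0:M(67), P1:I | bus: BusRdX
[7] P1: store L2 := 33 | P0:I, P1:M(33) | bus: none
[8] P1: load  L3 | P0:S(51), P1:S(51) | bus: none
[9] P0: store L5 := 6 | P0:M(6), P1:I | bus: BusRdX
[10] P0: load  L3 | P0:S(51), P1:S(51) | bus: none
[11] P0: load  L3 | P0:S(51), P1:S(51) | bus: none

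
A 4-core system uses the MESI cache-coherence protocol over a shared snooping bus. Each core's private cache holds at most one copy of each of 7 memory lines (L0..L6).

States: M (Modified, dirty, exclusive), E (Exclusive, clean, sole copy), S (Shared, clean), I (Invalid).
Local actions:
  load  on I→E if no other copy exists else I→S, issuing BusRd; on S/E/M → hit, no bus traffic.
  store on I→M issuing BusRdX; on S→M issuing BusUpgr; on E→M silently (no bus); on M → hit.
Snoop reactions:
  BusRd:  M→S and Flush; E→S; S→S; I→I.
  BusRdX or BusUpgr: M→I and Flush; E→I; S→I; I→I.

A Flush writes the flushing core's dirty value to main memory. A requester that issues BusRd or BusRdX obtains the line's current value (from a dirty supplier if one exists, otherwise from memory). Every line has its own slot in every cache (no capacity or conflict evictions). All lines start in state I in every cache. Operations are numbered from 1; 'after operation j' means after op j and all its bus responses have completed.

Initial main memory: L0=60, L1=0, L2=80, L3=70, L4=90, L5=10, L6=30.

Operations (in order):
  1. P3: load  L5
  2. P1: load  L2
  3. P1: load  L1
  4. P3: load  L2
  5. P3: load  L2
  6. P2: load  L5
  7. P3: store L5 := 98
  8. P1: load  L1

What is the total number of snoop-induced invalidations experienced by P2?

invalidations = 1

  op1 P3: load  L5 → I/I/I/E on L5; bus BusRd; mem=10
  op2 P1: load  L2 → I/E/I/I on L2; bus BusRd; mem=80
  op3 P1: load  L1 → I/E/I/I on L1; bus BusRd; mem=0
  op4 P3: load  L2 → I/S/I/S on L2; bus BusRd; mem=80
  op5 P3: load  L2 → I/S/I/S on L2; bus (none); mem=80
  op6 P2: load  L5 → I/I/S/S on L5; bus BusRd; mem=10
  op7 P3: store L5 := 98 → I/I/I/M on L5; bus BusUpgr; mem=10
  op8 P1: load  L1 → I/E/I/I on L1; bus (none); mem=0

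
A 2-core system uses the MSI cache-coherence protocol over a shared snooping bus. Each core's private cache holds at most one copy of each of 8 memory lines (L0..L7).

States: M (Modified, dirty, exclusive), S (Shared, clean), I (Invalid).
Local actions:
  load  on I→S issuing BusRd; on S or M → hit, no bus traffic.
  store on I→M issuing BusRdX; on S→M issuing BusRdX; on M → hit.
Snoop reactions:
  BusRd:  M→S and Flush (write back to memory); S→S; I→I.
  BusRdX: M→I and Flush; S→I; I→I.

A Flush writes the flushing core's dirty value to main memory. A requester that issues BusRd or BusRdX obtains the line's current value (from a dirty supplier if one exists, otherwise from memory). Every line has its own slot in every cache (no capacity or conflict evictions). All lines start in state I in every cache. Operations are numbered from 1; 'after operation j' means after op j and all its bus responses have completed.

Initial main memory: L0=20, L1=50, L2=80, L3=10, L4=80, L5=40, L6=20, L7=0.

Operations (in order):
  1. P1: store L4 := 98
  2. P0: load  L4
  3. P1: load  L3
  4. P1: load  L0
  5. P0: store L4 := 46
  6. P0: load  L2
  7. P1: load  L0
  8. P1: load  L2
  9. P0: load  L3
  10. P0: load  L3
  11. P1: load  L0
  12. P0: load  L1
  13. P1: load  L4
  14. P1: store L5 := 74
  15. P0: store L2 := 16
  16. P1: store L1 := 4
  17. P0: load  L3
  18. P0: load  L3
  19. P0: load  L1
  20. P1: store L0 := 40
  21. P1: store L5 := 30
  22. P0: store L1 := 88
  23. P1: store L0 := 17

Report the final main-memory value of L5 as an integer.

step 1: P1: store L4 := 98  ⟶  IM  (L4)  txn=BusRdX  M[L4]=80
step 2: P0: load  L4  ⟶  SS  (L4)  txn=BusRd+Flush  M[L4]=98
step 3: P1: load  L3  ⟶  IS  (L3)  txn=BusRd  M[L3]=10
step 4: P1: load  L0  ⟶  IS  (L0)  txn=BusRd  M[L0]=20
step 5: P0: store L4 := 46  ⟶  MI  (L4)  txn=BusRdX  M[L4]=98
step 6: P0: load  L2  ⟶  SI  (L2)  txn=BusRd  M[L2]=80
step 7: P1: load  L0  ⟶  IS  (L0)  txn=∅  M[L0]=20
step 8: P1: load  L2  ⟶  SS  (L2)  txn=BusRd  M[L2]=80
step 9: P0: load  L3  ⟶  SS  (L3)  txn=BusRd  M[L3]=10
step 10: P0: load  L3  ⟶  SS  (L3)  txn=∅  M[L3]=10
step 11: P1: load  L0  ⟶  IS  (L0)  txn=∅  M[L0]=20
step 12: P0: load  L1  ⟶  SI  (L1)  txn=BusRd  M[L1]=50
step 13: P1: load  L4  ⟶  SS  (L4)  txn=BusRd+Flush  M[L4]=46
step 14: P1: store L5 := 74  ⟶  IM  (L5)  txn=BusRdX  M[L5]=40
step 15: P0: store L2 := 16  ⟶  MI  (L2)  txn=BusRdX  M[L2]=80
step 16: P1: store L1 := 4  ⟶  IM  (L1)  txn=BusRdX  M[L1]=50
step 17: P0: load  L3  ⟶  SS  (L3)  txn=∅  M[L3]=10
step 18: P0: load  L3  ⟶  SS  (L3)  txn=∅  M[L3]=10
step 19: P0: load  L1  ⟶  SS  (L1)  txn=BusRd+Flush  M[L1]=4
step 20: P1: store L0 := 40  ⟶  IM  (L0)  txn=BusRdX  M[L0]=20
step 21: P1: store L5 := 30  ⟶  IM  (L5)  txn=∅  M[L5]=40
step 22: P0: store L1 := 88  ⟶  MI  (L1)  txn=BusRdX  M[L1]=4
step 23: P1: store L0 := 17  ⟶  IM  (L0)  txn=∅  M[L0]=20

memory[L5] = 40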